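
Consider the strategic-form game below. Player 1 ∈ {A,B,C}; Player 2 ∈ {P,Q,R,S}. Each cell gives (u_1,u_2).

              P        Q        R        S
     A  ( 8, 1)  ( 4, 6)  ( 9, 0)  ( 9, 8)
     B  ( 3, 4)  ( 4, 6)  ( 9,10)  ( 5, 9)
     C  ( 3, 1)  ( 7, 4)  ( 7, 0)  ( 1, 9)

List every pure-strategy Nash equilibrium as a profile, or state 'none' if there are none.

(A,P): not NE [P2→S gives 8>1]
(A,Q): not NE [P1→C gives 7>4; P2→S gives 8>6]
(A,R): not NE [P2→S gives 8>0]
(A,S): NE
(B,P): not NE [P1→A gives 8>3; P2→R gives 10>4]
(B,Q): not NE [P1→C gives 7>4; P2→R gives 10>6]
(B,R): NE
(B,S): not NE [P1→A gives 9>5; P2→R gives 10>9]
(C,P): not NE [P1→A gives 8>3; P2→S gives 9>1]
(C,Q): not NE [P2→S gives 9>4]
(C,R): not NE [P1→B gives 9>7; P2→S gives 9>0]
(C,S): not NE [P1→A gives 9>1]

Nash profiles: (A,S), (B,R)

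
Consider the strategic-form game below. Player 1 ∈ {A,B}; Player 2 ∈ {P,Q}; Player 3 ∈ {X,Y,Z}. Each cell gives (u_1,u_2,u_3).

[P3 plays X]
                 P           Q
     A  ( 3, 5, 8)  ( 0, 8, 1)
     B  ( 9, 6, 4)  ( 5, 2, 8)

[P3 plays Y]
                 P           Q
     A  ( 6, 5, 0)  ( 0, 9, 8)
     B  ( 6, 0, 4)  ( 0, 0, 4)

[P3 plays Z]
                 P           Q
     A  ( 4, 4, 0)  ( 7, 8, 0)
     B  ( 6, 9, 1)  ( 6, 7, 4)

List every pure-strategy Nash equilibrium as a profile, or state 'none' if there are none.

(A,P,X): not NE [P1→B gives 9>3; P2→Q gives 8>5]
(A,P,Y): not NE [P2→Q gives 9>5; P3→X gives 8>0]
(A,P,Z): not NE [P1→B gives 6>4; P2→Q gives 8>4; P3→X gives 8>0]
(A,Q,X): not NE [P1→B gives 5>0; P3→Y gives 8>1]
(A,Q,Y): NE
(A,Q,Z): not NE [P3→Y gives 8>0]
(B,P,X): NE
(B,P,Y): NE
(B,P,Z): not NE [P3→Y gives 4>1]
(B,Q,X): not NE [P2→P gives 6>2]
(B,Q,Y): not NE [P3→X gives 8>4]
(B,Q,Z): not NE [P1→A gives 7>6; P2→P gives 9>7; P3→X gives 8>4]

Nash profiles: (A,Q,Y), (B,P,X), (B,P,Y)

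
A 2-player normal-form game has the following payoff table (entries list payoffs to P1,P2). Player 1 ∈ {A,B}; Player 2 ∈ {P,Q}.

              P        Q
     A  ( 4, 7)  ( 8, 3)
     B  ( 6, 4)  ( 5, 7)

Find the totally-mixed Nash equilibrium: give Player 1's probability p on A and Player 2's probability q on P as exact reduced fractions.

P1 indiff ⇒ q·4+(1-q)·8 = q·6+(1-q)·5 ⇒ q(-2) = (1-q)(-3) ⇒ q = 3/5
P2 indiff ⇒ p·7+(1-p)·4 = p·3+(1-p)·7 ⇒ p(4) = (1-p)(3) ⇒ p = 3/7

(p,q) = (3/7, 3/5)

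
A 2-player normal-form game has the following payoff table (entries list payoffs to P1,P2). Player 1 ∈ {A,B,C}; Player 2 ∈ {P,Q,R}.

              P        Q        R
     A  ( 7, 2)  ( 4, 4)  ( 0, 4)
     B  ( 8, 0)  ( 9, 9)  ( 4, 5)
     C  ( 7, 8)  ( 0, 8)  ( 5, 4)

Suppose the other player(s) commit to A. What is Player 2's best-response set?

P2 best: {Q,R}

u_2(P vs A) = 2
u_2(Q vs A) = 4
u_2(R vs A) = 4
max payoff 4 at {Q,R}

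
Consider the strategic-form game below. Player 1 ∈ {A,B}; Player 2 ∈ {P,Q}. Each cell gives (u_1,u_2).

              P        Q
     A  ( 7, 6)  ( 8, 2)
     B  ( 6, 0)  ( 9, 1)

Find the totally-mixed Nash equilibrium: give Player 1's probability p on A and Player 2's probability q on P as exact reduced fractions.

P1 indiff ⇒ q·7+(1-q)·8 = q·6+(1-q)·9 ⇒ q(1) = (1-q)(1) ⇒ q = 1/2
P2 indiff ⇒ p·6+(1-p)·0 = p·2+(1-p)·1 ⇒ p(4) = (1-p)(1) ⇒ p = 1/5

p=1/5, q=1/2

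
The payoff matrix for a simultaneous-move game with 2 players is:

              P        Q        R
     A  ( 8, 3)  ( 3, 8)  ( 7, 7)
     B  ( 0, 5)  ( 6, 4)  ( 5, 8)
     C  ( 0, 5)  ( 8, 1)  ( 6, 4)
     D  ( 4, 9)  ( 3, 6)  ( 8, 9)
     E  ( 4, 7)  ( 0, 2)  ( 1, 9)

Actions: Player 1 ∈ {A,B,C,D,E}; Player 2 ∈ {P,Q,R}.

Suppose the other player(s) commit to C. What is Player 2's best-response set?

u_2(P vs C) = 5
u_2(Q vs C) = 1
u_2(R vs C) = 4
max payoff 5 at {P}

P2 best: {P}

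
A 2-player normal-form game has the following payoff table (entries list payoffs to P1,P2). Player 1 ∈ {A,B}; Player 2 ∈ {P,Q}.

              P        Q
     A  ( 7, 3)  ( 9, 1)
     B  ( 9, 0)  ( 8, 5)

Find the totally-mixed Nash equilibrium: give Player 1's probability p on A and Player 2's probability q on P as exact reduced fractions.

(p,q) = (5/7, 1/3)

P1 indiff ⇒ q·7+(1-q)·9 = q·9+(1-q)·8 ⇒ q(-2) = (1-q)(-1) ⇒ q = 1/3
P2 indiff ⇒ p·3+(1-p)·0 = p·1+(1-p)·5 ⇒ p(2) = (1-p)(5) ⇒ p = 5/7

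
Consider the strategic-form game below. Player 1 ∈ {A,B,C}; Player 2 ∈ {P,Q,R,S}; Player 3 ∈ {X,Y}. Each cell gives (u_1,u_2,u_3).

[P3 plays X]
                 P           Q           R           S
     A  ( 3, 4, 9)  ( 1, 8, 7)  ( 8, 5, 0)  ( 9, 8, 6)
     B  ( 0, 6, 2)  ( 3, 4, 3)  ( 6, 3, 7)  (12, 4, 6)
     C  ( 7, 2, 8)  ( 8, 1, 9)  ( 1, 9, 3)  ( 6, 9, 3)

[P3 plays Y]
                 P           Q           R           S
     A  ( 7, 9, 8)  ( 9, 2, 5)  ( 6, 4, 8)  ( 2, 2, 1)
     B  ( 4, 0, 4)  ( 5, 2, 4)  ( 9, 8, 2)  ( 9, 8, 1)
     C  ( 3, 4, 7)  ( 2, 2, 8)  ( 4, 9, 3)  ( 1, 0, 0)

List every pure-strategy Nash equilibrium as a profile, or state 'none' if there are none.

(A,P,X): not NE [P1→C gives 7>3; P2→S gives 8>4]
(A,P,Y): not NE [P3→X gives 9>8]
(A,Q,X): not NE [P1→C gives 8>1]
(A,Q,Y): not NE [P2→P gives 9>2; P3→X gives 7>5]
(A,R,X): not NE [P2→S gives 8>5; P3→Y gives 8>0]
(A,R,Y): not NE [P1→B gives 9>6; P2→P gives 9>4]
(A,S,X): not NE [P1→B gives 12>9]
(A,S,Y): not NE [P1→B gives 9>2; P2→P gives 9>2; P3→X gives 6>1]
(B,P,X): not NE [P1→C gives 7>0; P3→Y gives 4>2]
(B,P,Y): not NE [P1→A gives 7>4; P2→S gives 8>0]
(B,Q,X): not NE [P1→C gives 8>3; P2→P gives 6>4; P3→Y gives 4>3]
(B,Q,Y): not NE [P1→A gives 9>5; P2→S gives 8>2]
(B,R,X): not NE [P1→A gives 8>6; P2→P gives 6>3]
(B,R,Y): not NE [P3→X gives 7>2]
(B,S,X): not NE [P2→P gives 6>4]
(B,S,Y): not NE [P3→X gives 6>1]
(C,P,X): not NE [P2→S gives 9>2]
(C,P,Y): not NE [P1→A gives 7>3; P2→R gives 9>4; P3→X gives 8>7]
(C,Q,X): not NE [P2→S gives 9>1]
(C,Q,Y): not NE [P1→A gives 9>2; P2→R gives 9>2; P3→X gives 9>8]
(C,R,X): not NE [P1→A gives 8>1]
(C,R,Y): not NE [P1→B gives 9>4]
(C,S,X): not NE [P1→B gives 12>6]
(C,S,Y): not NE [P1→B gives 9>1; P2→R gives 9>0; P3→X gives 3>0]

No pure NE.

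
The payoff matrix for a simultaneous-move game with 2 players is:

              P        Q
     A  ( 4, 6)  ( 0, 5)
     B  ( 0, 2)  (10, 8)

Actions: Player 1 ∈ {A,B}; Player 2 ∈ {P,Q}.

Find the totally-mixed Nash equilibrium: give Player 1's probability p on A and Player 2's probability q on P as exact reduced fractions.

(p,q) = (6/7, 5/7)

P1 indiff ⇒ q·4+(1-q)·0 = q·0+(1-q)·10 ⇒ q(4) = (1-q)(10) ⇒ q = 5/7
P2 indiff ⇒ p·6+(1-p)·2 = p·5+(1-p)·8 ⇒ p(1) = (1-p)(6) ⇒ p = 6/7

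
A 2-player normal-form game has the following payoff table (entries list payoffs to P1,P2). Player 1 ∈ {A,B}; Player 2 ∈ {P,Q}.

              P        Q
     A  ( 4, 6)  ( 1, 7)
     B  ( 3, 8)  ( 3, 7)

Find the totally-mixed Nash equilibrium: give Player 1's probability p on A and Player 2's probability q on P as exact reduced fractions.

(p,q) = (1/2, 2/3)

P1 indiff ⇒ q·4+(1-q)·1 = q·3+(1-q)·3 ⇒ q(1) = (1-q)(2) ⇒ q = 2/3
P2 indiff ⇒ p·6+(1-p)·8 = p·7+(1-p)·7 ⇒ p(-1) = (1-p)(-1) ⇒ p = 1/2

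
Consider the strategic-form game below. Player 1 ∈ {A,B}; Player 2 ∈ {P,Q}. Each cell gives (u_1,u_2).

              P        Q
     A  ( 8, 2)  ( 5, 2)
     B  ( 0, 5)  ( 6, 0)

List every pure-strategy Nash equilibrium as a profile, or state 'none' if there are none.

(A,P): NE
(A,Q): not NE [P1→B gives 6>5]
(B,P): not NE [P1→A gives 8>0]
(B,Q): not NE [P2→P gives 5>0]

PSNE = {(A,P)}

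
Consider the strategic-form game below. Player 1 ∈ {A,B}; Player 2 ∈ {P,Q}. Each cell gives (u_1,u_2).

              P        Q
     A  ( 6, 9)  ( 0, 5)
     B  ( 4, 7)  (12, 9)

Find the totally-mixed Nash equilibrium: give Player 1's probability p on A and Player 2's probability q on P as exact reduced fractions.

p=1/3, q=6/7

P1 indiff ⇒ q·6+(1-q)·0 = q·4+(1-q)·12 ⇒ q(2) = (1-q)(12) ⇒ q = 6/7
P2 indiff ⇒ p·9+(1-p)·7 = p·5+(1-p)·9 ⇒ p(4) = (1-p)(2) ⇒ p = 1/3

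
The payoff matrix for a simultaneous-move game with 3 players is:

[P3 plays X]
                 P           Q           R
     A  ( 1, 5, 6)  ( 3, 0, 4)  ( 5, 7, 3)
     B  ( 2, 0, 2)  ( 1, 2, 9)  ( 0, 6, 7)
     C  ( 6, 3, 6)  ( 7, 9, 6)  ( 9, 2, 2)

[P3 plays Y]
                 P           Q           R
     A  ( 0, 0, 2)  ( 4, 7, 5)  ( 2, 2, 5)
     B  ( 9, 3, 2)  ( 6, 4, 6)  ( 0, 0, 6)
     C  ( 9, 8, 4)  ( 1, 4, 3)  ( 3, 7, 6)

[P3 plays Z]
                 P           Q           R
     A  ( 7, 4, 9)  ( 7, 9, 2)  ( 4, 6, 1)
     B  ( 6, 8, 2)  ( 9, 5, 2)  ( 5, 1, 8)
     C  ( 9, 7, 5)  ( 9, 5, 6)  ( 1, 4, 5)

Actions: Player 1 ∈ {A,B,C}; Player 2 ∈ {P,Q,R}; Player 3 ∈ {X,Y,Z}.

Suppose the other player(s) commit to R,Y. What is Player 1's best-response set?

P1 best: {C}

u_1(A vs R,Y) = 2
u_1(B vs R,Y) = 0
u_1(C vs R,Y) = 3
max payoff 3 at {C}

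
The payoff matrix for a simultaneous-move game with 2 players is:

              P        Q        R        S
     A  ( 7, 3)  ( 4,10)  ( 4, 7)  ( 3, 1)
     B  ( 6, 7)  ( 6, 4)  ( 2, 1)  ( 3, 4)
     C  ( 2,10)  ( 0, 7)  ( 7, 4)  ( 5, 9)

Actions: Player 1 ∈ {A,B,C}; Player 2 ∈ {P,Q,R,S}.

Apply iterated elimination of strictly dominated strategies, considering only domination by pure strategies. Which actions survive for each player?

Survivors P1:{A,B} P2:{P,Q}

P2 drop R (Q beats it: A:10>7 B:4>1 C:7>4)
P2 drop S (P beats it: A:3>1 B:7>4 C:10>9)
P1 drop C (A beats it: P:7>2 Q:4>0)
P1→{A,B} P2→{P,Q}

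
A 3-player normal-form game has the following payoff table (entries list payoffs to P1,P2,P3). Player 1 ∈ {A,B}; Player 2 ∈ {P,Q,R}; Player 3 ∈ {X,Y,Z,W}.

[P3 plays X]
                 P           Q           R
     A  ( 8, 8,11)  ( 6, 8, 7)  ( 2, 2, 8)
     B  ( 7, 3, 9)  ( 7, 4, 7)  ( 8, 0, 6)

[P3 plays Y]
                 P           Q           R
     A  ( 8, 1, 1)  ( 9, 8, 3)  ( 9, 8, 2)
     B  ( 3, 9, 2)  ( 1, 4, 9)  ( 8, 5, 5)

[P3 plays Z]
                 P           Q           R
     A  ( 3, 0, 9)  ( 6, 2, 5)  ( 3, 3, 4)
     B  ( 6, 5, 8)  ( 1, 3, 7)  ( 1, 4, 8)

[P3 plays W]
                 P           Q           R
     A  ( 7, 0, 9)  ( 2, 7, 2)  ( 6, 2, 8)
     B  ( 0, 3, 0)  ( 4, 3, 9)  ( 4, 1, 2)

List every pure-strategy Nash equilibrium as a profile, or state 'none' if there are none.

(A,P,X): NE
(A,P,Y): not NE [P2→R gives 8>1; P3→X gives 11>1]
(A,P,Z): not NE [P1→B gives 6>3; P2→R gives 3>0; P3→X gives 11>9]
(A,P,W): not NE [P2→Q gives 7>0; P3→X gives 11>9]
(A,Q,X): not NE [P1→B gives 7>6]
(A,Q,Y): not NE [P3→X gives 7>3]
(A,Q,Z): not NE [P2→R gives 3>2; P3→X gives 7>5]
(A,Q,W): not NE [P1→B gives 4>2; P3→X gives 7>2]
(A,R,X): not NE [P1→B gives 8>2; P2→Q gives 8>2]
(A,R,Y): not NE [P3→W gives 8>2]
(A,R,Z): not NE [P3→W gives 8>4]
(A,R,W): not NE [P2→Q gives 7>2]
(B,P,X): not NE [P1→A gives 8>7; P2→Q gives 4>3]
(B,P,Y): not NE [P1→A gives 8>3; P3→X gives 9>2]
(B,P,Z): not NE [P3→X gives 9>8]
(B,P,W): not NE [P1→A gives 7>0; P3→X gives 9>0]
(B,Q,X): not NE [P3→W gives 9>7]
(B,Q,Y): not NE [P1→A gives 9>1; P2→P gives 9>4]
(B,Q,Z): not NE [P1→A gives 6>1; P2→P gives 5>3; P3→W gives 9>7]
(B,Q,W): NE
(B,R,X): not NE [P2→Q gives 4>0; P3→Z gives 8>6]
(B,R,Y): not NE [P1→A gives 9>8; P2→P gives 9>5; P3→Z gives 8>5]
(B,R,Z): not NE [P1→A gives 3>1; P2→P gives 5>4]
(B,R,W): not NE [P1→A gives 6>4; P2→Q gives 3>1; P3→Z gives 8>2]

Nash profiles: (A,P,X), (B,Q,W)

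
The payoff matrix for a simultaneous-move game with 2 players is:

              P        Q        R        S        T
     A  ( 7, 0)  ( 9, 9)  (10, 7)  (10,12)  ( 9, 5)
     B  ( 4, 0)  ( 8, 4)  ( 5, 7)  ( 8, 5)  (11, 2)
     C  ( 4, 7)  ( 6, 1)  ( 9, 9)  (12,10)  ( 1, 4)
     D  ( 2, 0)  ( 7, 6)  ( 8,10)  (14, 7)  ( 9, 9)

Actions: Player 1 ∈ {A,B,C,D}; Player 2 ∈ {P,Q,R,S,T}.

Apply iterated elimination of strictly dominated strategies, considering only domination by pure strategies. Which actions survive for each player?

P2 drop P (R beats it: A:7>0 B:7>0 C:9>7 D:10>0)
P2 drop Q (S beats it: A:12>9 B:5>4 C:10>1 D:7>6)
P2 drop T (R beats it: A:7>5 B:7>2 C:9>4 D:10>9)
P1 drop B (A beats it: R:10>5 S:10>8)
P1→{A,C,D} P2→{R,S}

IESDS → P1:{A,C,D} P2:{R,S}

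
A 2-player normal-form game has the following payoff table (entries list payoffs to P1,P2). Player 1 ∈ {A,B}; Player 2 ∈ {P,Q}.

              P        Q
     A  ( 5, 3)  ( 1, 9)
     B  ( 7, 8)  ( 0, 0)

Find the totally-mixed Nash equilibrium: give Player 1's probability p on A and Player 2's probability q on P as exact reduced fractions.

P1 mixes 4/7 on A; P2 mixes 1/3 on P

P1 indiff ⇒ q·5+(1-q)·1 = q·7+(1-q)·0 ⇒ q(-2) = (1-q)(-1) ⇒ q = 1/3
P2 indiff ⇒ p·3+(1-p)·8 = p·9+(1-p)·0 ⇒ p(-6) = (1-p)(-8) ⇒ p = 4/7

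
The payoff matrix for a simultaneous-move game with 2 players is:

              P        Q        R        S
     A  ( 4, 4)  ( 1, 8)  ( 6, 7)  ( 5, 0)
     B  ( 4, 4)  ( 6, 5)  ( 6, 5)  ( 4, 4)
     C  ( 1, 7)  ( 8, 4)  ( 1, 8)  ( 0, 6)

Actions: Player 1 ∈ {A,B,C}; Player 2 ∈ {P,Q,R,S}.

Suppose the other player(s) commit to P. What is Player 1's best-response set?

P1 best: {A,B}

u_1(A vs P) = 4
u_1(B vs P) = 4
u_1(C vs P) = 1
max payoff 4 at {A,B}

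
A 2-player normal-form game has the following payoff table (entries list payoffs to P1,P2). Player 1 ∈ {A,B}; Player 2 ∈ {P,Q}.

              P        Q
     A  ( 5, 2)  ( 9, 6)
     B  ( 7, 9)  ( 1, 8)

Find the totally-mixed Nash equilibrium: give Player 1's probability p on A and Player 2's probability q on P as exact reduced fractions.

P1 indiff ⇒ q·5+(1-q)·9 = q·7+(1-q)·1 ⇒ q(-2) = (1-q)(-8) ⇒ q = 4/5
P2 indiff ⇒ p·2+(1-p)·9 = p·6+(1-p)·8 ⇒ p(-4) = (1-p)(-1) ⇒ p = 1/5

p=1/5, q=4/5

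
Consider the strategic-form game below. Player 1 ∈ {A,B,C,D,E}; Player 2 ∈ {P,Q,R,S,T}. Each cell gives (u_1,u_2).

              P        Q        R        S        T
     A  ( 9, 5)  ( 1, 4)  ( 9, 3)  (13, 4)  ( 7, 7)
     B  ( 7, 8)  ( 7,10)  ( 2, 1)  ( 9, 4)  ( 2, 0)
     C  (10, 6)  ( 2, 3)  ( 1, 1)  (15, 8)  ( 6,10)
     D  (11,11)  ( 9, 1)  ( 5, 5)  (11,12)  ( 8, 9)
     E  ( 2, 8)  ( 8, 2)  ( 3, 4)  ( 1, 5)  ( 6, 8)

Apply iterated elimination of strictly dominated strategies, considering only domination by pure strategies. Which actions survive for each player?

P1 drop B (D beats it: P:11>7 Q:9>7 R:5>2 S:11>9 T:8>2)
P1 drop E (D beats it: P:11>2 Q:9>8 R:5>3 S:11>1 T:8>6)
P2 drop Q (P beats it: A:5>4 C:6>3 D:11>1)
P2 drop R (P beats it: A:5>3 C:6>1 D:11>5)
P1→{A,C,D} P2→{P,S,T}

Survivors P1:{A,C,D} P2:{P,S,T}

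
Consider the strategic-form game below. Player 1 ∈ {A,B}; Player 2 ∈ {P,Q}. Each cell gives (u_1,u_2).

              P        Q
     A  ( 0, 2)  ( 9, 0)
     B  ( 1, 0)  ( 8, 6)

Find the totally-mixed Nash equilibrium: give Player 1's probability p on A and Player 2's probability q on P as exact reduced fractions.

(p,q) = (3/4, 1/2)

P1 indiff ⇒ q·0+(1-q)·9 = q·1+(1-q)·8 ⇒ q(-1) = (1-q)(-1) ⇒ q = 1/2
P2 indiff ⇒ p·2+(1-p)·0 = p·0+(1-p)·6 ⇒ p(2) = (1-p)(6) ⇒ p = 3/4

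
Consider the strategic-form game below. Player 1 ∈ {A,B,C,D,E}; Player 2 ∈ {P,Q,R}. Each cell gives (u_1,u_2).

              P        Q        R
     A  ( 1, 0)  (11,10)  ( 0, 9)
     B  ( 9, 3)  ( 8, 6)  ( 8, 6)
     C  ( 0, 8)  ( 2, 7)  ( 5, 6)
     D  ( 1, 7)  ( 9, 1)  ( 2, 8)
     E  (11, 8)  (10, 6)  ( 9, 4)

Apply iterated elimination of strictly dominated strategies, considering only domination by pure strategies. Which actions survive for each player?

IESDS → P1:{A,E} P2:{P,Q}

P1 drop B (E beats it: P:11>9 Q:10>8 R:9>8)
P1 drop C (E beats it: P:11>0 Q:10>2 R:9>5)
P1 drop D (E beats it: P:11>1 Q:10>9 R:9>2)
P2 drop R (Q beats it: A:10>9 E:6>4)
P1→{A,E} P2→{P,Q}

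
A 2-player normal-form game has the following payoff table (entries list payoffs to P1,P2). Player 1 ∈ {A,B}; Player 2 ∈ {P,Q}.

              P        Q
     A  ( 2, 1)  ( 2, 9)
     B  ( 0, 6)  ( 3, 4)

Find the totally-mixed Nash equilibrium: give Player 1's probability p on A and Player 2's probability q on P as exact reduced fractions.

P1 indiff ⇒ q·2+(1-q)·2 = q·0+(1-q)·3 ⇒ q(2) = (1-q)(1) ⇒ q = 1/3
P2 indiff ⇒ p·1+(1-p)·6 = p·9+(1-p)·4 ⇒ p(-8) = (1-p)(-2) ⇒ p = 1/5

p=1/5, q=1/3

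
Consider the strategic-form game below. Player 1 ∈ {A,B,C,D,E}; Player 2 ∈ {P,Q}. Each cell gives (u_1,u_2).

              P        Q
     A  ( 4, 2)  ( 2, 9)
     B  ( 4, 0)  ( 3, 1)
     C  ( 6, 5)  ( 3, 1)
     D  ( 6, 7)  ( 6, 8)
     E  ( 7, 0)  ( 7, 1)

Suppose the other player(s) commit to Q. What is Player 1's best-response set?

u_1(A vs Q) = 2
u_1(B vs Q) = 3
u_1(C vs Q) = 3
u_1(D vs Q) = 6
u_1(E vs Q) = 7
max payoff 7 at {E}

argmax u_1 = {E}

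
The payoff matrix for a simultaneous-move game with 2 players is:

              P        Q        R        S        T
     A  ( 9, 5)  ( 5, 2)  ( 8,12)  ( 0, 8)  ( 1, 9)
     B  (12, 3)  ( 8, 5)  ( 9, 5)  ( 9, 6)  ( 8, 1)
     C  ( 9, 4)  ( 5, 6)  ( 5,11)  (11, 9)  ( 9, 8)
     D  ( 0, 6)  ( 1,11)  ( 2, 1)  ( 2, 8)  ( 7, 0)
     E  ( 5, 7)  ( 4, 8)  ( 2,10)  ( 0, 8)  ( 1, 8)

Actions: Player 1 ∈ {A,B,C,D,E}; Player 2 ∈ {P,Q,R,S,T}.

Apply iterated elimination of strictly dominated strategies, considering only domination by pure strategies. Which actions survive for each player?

Survivors P1:{B,C} P2:{R,S}

P1 drop A (B beats it: P:12>9 Q:8>5 R:9>8 S:9>0 T:8>1)
P1 drop D (B beats it: P:12>0 Q:8>1 R:9>2 S:9>2 T:8>7)
P1 drop E (B beats it: P:12>5 Q:8>4 R:9>2 S:9>0 T:8>1)
P2 drop P (Q beats it: B:5>3 C:6>4)
P2 drop Q (S beats it: B:6>5 C:9>6)
P2 drop T (R beats it: B:5>1 C:11>8)
P1→{B,C} P2→{R,S}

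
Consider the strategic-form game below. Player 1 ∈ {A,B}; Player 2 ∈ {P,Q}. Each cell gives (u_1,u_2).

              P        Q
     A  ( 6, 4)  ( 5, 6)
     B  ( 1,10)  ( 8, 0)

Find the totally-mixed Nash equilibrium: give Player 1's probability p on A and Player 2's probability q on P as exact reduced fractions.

P1 indiff ⇒ q·6+(1-q)·5 = q·1+(1-q)·8 ⇒ q(5) = (1-q)(3) ⇒ q = 3/8
P2 indiff ⇒ p·4+(1-p)·10 = p·6+(1-p)·0 ⇒ p(-2) = (1-p)(-10) ⇒ p = 5/6

P1 mixes 5/6 on A; P2 mixes 3/8 on P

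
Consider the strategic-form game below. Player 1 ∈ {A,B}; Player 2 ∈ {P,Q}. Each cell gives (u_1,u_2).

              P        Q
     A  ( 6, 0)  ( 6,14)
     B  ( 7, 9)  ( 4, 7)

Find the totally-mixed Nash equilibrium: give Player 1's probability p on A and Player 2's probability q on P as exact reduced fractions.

P1 mixes 1/8 on A; P2 mixes 2/3 on P

P1 indiff ⇒ q·6+(1-q)·6 = q·7+(1-q)·4 ⇒ q(-1) = (1-q)(-2) ⇒ q = 2/3
P2 indiff ⇒ p·0+(1-p)·9 = p·14+(1-p)·7 ⇒ p(-14) = (1-p)(-2) ⇒ p = 1/8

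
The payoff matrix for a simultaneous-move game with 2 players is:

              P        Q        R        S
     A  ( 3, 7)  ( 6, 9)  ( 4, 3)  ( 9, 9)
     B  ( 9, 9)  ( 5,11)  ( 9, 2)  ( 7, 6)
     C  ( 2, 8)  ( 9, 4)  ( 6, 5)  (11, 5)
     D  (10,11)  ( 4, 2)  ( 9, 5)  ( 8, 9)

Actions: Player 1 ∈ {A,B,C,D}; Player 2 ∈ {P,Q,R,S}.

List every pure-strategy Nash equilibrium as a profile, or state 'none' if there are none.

Nash profiles: (D,P)

(A,P): not NE [P1→D gives 10>3; P2→S gives 9>7]
(A,Q): not NE [P1→C gives 9>6]
(A,R): not NE [P1→D gives 9>4; P2→S gives 9>3]
(A,S): not NE [P1→C gives 11>9]
(B,P): not NE [P1→D gives 10>9; P2→Q gives 11>9]
(B,Q): not NE [P1→C gives 9>5]
(B,R): not NE [P2→Q gives 11>2]
(B,S): not NE [P1→C gives 11>7; P2→Q gives 11>6]
(C,P): not NE [P1→D gives 10>2]
(C,Q): not NE [P2→P gives 8>4]
(C,R): not NE [P1→D gives 9>6; P2→P gives 8>5]
(C,S): not NE [P2→P gives 8>5]
(D,P): NE
(D,Q): not NE [P1→C gives 9>4; P2→P gives 11>2]
(D,R): not NE [P2→P gives 11>5]
(D,S): not NE [P1→C gives 11>8; P2→P gives 11>9]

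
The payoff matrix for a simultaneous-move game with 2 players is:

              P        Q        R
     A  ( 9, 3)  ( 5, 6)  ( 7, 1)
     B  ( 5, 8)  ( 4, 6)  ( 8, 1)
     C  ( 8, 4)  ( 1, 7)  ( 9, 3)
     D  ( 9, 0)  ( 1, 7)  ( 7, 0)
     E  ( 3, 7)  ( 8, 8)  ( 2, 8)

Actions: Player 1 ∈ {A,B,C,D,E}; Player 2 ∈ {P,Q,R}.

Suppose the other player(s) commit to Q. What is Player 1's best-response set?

u_1(A vs Q) = 5
u_1(B vs Q) = 4
u_1(C vs Q) = 1
u_1(D vs Q) = 1
u_1(E vs Q) = 8
max payoff 8 at {E}

P1 best: {E}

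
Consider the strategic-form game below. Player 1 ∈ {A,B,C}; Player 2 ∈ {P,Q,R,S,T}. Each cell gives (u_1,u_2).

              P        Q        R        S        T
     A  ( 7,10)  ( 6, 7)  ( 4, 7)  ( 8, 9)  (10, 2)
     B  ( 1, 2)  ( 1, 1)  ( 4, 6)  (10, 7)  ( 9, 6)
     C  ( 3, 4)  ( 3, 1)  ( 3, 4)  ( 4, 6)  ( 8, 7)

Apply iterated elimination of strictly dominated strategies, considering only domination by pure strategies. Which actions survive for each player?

IESDS → P1:{A,B} P2:{P,S}

P1 drop C (A beats it: P:7>3 Q:6>3 R:4>3 S:8>4 T:10>8)
P2 drop Q (P beats it: A:10>7 B:2>1)
P2 drop R (S beats it: A:9>7 B:7>6)
P2 drop T (S beats it: A:9>2 B:7>6)
P1→{A,B} P2→{P,S}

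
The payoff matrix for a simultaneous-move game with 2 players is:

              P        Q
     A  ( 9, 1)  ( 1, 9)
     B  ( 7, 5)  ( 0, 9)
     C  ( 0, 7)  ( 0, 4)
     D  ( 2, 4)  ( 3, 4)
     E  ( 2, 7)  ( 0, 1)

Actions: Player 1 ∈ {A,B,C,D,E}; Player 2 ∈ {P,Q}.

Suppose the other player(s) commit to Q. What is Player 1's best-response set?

BR_1 = {D}

u_1(A vs Q) = 1
u_1(B vs Q) = 0
u_1(C vs Q) = 0
u_1(D vs Q) = 3
u_1(E vs Q) = 0
max payoff 3 at {D}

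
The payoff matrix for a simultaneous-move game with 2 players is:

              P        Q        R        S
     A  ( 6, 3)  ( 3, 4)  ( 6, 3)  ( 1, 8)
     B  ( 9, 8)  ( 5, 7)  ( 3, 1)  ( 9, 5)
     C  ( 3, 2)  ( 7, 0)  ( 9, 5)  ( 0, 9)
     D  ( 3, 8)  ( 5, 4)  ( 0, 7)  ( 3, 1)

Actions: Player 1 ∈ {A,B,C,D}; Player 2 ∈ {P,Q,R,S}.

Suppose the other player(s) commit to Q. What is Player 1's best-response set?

BR_1 = {C}

u_1(A vs Q) = 3
u_1(B vs Q) = 5
u_1(C vs Q) = 7
u_1(D vs Q) = 5
max payoff 7 at {C}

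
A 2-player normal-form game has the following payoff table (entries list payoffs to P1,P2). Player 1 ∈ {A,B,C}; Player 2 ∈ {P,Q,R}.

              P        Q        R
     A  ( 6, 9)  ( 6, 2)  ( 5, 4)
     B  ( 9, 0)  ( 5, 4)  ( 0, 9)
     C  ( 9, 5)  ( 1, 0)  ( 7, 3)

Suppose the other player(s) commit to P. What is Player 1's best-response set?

u_1(A vs P) = 6
u_1(B vs P) = 9
u_1(C vs P) = 9
max payoff 9 at {B,C}

BR_1 = {B,C}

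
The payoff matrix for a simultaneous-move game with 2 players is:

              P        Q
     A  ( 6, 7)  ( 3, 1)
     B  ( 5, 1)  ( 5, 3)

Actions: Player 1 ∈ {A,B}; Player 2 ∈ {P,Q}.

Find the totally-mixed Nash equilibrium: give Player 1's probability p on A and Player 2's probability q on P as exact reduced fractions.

(p,q) = (1/4, 2/3)

P1 indiff ⇒ q·6+(1-q)·3 = q·5+(1-q)·5 ⇒ q(1) = (1-q)(2) ⇒ q = 2/3
P2 indiff ⇒ p·7+(1-p)·1 = p·1+(1-p)·3 ⇒ p(6) = (1-p)(2) ⇒ p = 1/4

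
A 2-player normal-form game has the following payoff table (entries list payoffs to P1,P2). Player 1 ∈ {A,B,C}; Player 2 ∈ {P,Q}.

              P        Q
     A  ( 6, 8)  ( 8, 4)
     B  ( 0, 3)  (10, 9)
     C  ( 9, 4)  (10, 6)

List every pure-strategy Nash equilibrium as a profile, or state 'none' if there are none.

(A,P): not NE [P1→C gives 9>6]
(A,Q): not NE [P1→C gives 10>8; P2→P gives 8>4]
(B,P): not NE [P1→C gives 9>0; P2→Q gives 9>3]
(B,Q): NE
(C,P): not NE [P2→Q gives 6>4]
(C,Q): NE

Nash profiles: (B,Q), (C,Q)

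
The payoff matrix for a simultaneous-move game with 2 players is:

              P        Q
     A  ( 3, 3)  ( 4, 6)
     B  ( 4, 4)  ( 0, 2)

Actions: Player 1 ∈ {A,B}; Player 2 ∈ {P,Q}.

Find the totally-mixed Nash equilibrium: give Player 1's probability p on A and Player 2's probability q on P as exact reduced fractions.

(p,q) = (2/5, 4/5)

P1 indiff ⇒ q·3+(1-q)·4 = q·4+(1-q)·0 ⇒ q(-1) = (1-q)(-4) ⇒ q = 4/5
P2 indiff ⇒ p·3+(1-p)·4 = p·6+(1-p)·2 ⇒ p(-3) = (1-p)(-2) ⇒ p = 2/5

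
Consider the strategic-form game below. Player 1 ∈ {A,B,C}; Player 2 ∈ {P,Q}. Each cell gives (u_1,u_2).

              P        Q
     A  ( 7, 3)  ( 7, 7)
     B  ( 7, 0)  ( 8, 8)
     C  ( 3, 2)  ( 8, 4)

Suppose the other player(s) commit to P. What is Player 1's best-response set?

u_1(A vs P) = 7
u_1(B vs P) = 7
u_1(C vs P) = 3
max payoff 7 at {A,B}

P1 best: {A,B}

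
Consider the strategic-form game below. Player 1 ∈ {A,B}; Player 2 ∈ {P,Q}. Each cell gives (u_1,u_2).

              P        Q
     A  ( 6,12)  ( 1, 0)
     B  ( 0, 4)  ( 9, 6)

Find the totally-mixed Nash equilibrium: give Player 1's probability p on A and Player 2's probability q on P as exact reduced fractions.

P1 indiff ⇒ q·6+(1-q)·1 = q·0+(1-q)·9 ⇒ q(6) = (1-q)(8) ⇒ q = 4/7
P2 indiff ⇒ p·12+(1-p)·4 = p·0+(1-p)·6 ⇒ p(12) = (1-p)(2) ⇒ p = 1/7

p=1/7, q=4/7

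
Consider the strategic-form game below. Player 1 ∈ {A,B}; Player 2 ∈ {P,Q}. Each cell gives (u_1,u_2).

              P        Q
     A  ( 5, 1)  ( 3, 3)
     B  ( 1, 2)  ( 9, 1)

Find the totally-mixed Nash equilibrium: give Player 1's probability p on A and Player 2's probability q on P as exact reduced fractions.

P1 indiff ⇒ q·5+(1-q)·3 = q·1+(1-q)·9 ⇒ q(4) = (1-q)(6) ⇒ q = 3/5
P2 indiff ⇒ p·1+(1-p)·2 = p·3+(1-p)·1 ⇒ p(-2) = (1-p)(-1) ⇒ p = 1/3

P1 mixes 1/3 on A; P2 mixes 3/5 on P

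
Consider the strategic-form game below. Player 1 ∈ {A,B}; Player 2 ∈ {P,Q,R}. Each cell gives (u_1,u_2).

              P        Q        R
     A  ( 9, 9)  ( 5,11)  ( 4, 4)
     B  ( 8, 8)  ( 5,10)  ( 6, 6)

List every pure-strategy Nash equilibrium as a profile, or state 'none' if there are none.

NE set: (A,Q), (B,Q)

(A,P): not NE [P2→Q gives 11>9]
(A,Q): NE
(A,R): not NE [P1→B gives 6>4; P2→Q gives 11>4]
(B,P): not NE [P1→A gives 9>8; P2→Q gives 10>8]
(B,Q): NE
(B,R): not NE [P2→Q gives 10>6]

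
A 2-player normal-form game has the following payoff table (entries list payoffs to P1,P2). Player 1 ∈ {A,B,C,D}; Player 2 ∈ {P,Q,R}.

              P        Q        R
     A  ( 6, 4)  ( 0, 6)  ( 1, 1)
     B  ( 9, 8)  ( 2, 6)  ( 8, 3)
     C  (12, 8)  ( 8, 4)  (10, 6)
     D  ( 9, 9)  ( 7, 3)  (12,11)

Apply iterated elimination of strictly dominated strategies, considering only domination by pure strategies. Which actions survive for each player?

IESDS → P1:{C,D} P2:{P,R}

P1 drop A (B beats it: P:9>6 Q:2>0 R:8>1)
P1 drop B (C beats it: P:12>9 Q:8>2 R:10>8)
P2 drop Q (P beats it: C:8>4 D:9>3)
P1→{C,D} P2→{P,R}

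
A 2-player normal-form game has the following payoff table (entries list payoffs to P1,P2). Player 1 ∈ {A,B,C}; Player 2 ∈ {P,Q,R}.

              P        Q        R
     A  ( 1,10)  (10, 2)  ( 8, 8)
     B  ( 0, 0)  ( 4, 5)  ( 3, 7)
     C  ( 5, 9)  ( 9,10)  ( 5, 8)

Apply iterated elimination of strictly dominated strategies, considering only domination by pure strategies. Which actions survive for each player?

P1 drop B (A beats it: P:1>0 Q:10>4 R:8>3)
P2 drop R (P beats it: A:10>8 C:9>8)
P1→{A,C} P2→{P,Q}

Remaining: P1:{A,C} P2:{P,Q}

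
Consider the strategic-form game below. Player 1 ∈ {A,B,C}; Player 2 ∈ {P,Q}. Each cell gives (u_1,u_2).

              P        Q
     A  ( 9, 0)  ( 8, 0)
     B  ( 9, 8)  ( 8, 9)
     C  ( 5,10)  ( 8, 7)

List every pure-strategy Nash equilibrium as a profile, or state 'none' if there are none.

(A,P): NE
(A,Q): NE
(B,P): not NE [P2→Q gives 9>8]
(B,Q): NE
(C,P): not NE [P1→B gives 9>5]
(C,Q): not NE [P2→P gives 10>7]

PSNE = {(A,P), (A,Q), (B,Q)}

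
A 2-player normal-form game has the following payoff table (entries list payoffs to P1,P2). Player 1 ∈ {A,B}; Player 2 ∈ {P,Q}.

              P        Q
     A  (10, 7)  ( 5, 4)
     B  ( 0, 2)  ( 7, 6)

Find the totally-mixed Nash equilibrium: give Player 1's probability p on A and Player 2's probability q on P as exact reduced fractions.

P1 indiff ⇒ q·10+(1-q)·5 = q·0+(1-q)·7 ⇒ q(10) = (1-q)(2) ⇒ q = 1/6
P2 indiff ⇒ p·7+(1-p)·2 = p·4+(1-p)·6 ⇒ p(3) = (1-p)(4) ⇒ p = 4/7

p=4/7, q=1/6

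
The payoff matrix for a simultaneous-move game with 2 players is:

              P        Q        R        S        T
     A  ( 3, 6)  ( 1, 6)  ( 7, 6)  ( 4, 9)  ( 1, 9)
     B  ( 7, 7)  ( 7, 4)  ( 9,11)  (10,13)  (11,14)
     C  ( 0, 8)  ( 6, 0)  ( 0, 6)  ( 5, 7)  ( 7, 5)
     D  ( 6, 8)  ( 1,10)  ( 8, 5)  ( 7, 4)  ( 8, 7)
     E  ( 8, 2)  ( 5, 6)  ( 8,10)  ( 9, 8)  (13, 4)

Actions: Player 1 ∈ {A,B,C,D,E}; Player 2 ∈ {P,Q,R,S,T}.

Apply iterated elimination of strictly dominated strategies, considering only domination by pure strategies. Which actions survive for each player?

P1 drop A (B beats it: P:7>3 Q:7>1 R:9>7 S:10>4 T:11>1)
P1 drop C (B beats it: P:7>0 Q:7>6 R:9>0 S:10>5 T:11>7)
P1 drop D (B beats it: P:7>6 Q:7>1 R:9>8 S:10>7 T:11>8)
P2 drop P (R beats it: B:11>7 E:10>2)
P2 drop Q (R beats it: B:11>4 E:10>6)
P1→{B,E} P2→{R,S,T}

Survivors P1:{B,E} P2:{R,S,T}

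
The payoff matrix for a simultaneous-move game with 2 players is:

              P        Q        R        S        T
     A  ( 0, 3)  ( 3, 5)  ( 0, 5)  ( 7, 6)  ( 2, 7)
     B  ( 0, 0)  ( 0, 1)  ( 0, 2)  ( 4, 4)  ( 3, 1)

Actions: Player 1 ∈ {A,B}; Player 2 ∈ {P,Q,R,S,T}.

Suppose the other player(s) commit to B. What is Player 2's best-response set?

u_2(P vs B) = 0
u_2(Q vs B) = 1
u_2(R vs B) = 2
u_2(S vs B) = 4
u_2(T vs B) = 1
max payoff 4 at {S}

BR_2 = {S}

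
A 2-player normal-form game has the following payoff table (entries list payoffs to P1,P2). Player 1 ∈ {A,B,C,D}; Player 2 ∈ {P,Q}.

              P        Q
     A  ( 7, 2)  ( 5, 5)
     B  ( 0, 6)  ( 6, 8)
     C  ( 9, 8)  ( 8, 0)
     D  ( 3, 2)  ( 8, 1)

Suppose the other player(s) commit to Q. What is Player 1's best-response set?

argmax u_1 = {C,D}

u_1(A vs Q) = 5
u_1(B vs Q) = 6
u_1(C vs Q) = 8
u_1(D vs Q) = 8
max payoff 8 at {C,D}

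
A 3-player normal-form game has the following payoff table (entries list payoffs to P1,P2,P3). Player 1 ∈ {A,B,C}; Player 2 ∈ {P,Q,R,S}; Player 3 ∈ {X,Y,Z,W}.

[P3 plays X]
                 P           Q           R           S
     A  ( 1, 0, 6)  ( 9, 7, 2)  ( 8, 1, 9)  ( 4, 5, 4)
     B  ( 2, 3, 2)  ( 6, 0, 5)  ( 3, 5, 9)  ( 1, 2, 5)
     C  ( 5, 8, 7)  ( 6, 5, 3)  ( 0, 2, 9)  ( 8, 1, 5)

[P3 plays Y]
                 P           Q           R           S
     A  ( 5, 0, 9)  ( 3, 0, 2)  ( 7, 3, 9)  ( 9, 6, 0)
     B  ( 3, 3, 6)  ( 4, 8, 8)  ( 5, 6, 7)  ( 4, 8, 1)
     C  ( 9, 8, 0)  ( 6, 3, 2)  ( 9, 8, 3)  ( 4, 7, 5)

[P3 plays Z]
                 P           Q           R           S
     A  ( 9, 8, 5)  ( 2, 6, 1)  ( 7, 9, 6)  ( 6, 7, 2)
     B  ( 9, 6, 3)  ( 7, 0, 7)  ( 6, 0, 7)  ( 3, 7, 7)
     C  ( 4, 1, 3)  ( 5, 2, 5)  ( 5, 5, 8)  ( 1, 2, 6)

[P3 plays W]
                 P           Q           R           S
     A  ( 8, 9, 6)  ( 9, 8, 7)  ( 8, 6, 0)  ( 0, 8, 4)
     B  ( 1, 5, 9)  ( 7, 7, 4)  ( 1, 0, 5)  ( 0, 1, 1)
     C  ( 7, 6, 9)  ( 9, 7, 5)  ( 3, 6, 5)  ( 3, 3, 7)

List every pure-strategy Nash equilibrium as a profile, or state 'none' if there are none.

(A,P,X): not NE [P1→C gives 5>1; P2→Q gives 7>0; P3→Y gives 9>6]
(A,P,Y): not NE [P1→C gives 9>5; P2→S gives 6>0]
(A,P,Z): not NE [P2→R gives 9>8; P3→Y gives 9>5]
(A,P,W): not NE [P3→Y gives 9>6]
(A,Q,X): not NE [P3→W gives 7>2]
(A,Q,Y): not NE [P1→C gives 6>3; P2→S gives 6>0; P3→W gives 7>2]
(A,Q,Z): not NE [P1→B gives 7>2; P2→R gives 9>6; P3→W gives 7>1]
(A,Q,W): not NE [P2→P gives 9>8]
(A,R,X): not NE [P2→Q gives 7>1]
(A,R,Y): not NE [P1→C gives 9>7; P2→S gives 6>3]
(A,R,Z): not NE [P3→Y gives 9>6]
(A,R,W): not NE [P2→P gives 9>6; P3→Y gives 9>0]
(A,S,X): not NE [P1→C gives 8>4; P2→Q gives 7>5]
(A,S,Y): not NE [P3→W gives 4>0]
(A,S,Z): not NE [P2→R gives 9>7; P3→W gives 4>2]
(A,S,W): not NE [P1→C gives 3>0; P2→P gives 9>8]
(B,P,X): not NE [P1→C gives 5>2; P2→R gives 5>3; P3→W gives 9>2]
(B,P,Y): not NE [P1→C gives 9>3; P2→S gives 8>3; P3→W gives 9>6]
(B,P,Z): not NE [P2→S gives 7>6; P3→W gives 9>3]
(B,P,W): not NE [P1→A gives 8>1; P2→Q gives 7>5]
(B,Q,X): not NE [P1→A gives 9>6; P2→R gives 5>0; P3→Y gives 8>5]
(B,Q,Y): not NE [P1→C gives 6>4]
(B,Q,Z): not NE [P2→S gives 7>0; P3→Y gives 8>7]
(B,Q,W): not NE [P1→C gives 9>7; P3→Y gives 8>4]
(B,R,X): not NE [P1→A gives 8>3]
(B,R,Y): not NE [P1→C gives 9>5; P2→S gives 8>6; P3→X gives 9>7]
(B,R,Z): not NE [P1→A gives 7>6; P2→S gives 7>0; P3→X gives 9>7]
(B,R,W): not NE [P1→A gives 8>1; P2→Q gives 7>0; P3→X gives 9>5]
(B,S,X): not NE [P1→C gives 8>1; P2→R gives 5>2; P3→Z gives 7>5]
(B,S,Y): not NE [P1→A gives 9>4; P3→Z gives 7>1]
(B,S,Z): not NE [P1→A gives 6>3]
(B,S,W): not NE [P1→C gives 3>0; P2→Q gives 7>1; P3→Z gives 7>1]
(C,P,X): not NE [P3→W gives 9>7]
(C,P,Y): not NE [P3→W gives 9>0]
(C,P,Z): not NE [P1→B gives 9>4; P2→R gives 5>1; P3→W gives 9>3]
(C,P,W): not NE [P1→A gives 8>7; P2→Q gives 7>6]
(C,Q,X): not NE [P1→A gives 9>6; P2→P gives 8>5; P3→W gives 5>3]
(C,Q,Y): not NE [P2→R gives 8>3; P3→W gives 5>2]
(C,Q,Z): not NE [P1→B gives 7>5; P2→R gives 5>2]
(C,Q,W): NE
(C,R,X): not NE [P1→A gives 8>0; P2→P gives 8>2]
(C,R,Y): not NE [P3→X gives 9>3]
(C,R,Z): not NE [P1→A gives 7>5; P3→X gives 9>8]
(C,R,W): not NE [P1→A gives 8>3; P2→Q gives 7>6; P3→X gives 9>5]
(C,S,X): not NE [P2→P gives 8>1; P3→W gives 7>5]
(C,S,Y): not NE [P1→A gives 9>4; P2→R gives 8>7; P3→W gives 7>5]
(C,S,Z): not NE [P1→A gives 6>1; P2→R gives 5>2; P3→W gives 7>6]
(C,S,W): not NE [P2→Q gives 7>3]

Nash profiles: (C,Q,W)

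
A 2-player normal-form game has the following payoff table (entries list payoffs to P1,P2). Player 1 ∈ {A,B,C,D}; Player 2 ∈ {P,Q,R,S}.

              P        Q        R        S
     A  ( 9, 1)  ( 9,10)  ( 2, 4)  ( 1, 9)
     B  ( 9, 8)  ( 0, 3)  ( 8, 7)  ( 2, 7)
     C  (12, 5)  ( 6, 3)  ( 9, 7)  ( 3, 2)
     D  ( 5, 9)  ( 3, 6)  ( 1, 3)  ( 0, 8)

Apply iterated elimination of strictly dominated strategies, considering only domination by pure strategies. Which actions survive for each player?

IESDS → P1:{A,C} P2:{Q,R}

P1 drop B (C beats it: P:12>9 Q:6>0 R:9>8 S:3>2)
P1 drop D (A beats it: P:9>5 Q:9>3 R:2>1 S:1>0)
P2 drop P (R beats it: A:4>1 C:7>5)
P2 drop S (Q beats it: A:10>9 C:3>2)
P1→{A,C} P2→{Q,R}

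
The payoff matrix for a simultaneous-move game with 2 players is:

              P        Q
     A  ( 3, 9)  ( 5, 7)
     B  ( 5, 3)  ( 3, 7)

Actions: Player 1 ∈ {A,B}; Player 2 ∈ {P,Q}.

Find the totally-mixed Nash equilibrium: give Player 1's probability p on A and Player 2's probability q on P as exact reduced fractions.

P1 mixes 2/3 on A; P2 mixes 1/2 on P

P1 indiff ⇒ q·3+(1-q)·5 = q·5+(1-q)·3 ⇒ q(-2) = (1-q)(-2) ⇒ q = 1/2
P2 indiff ⇒ p·9+(1-p)·3 = p·7+(1-p)·7 ⇒ p(2) = (1-p)(4) ⇒ p = 2/3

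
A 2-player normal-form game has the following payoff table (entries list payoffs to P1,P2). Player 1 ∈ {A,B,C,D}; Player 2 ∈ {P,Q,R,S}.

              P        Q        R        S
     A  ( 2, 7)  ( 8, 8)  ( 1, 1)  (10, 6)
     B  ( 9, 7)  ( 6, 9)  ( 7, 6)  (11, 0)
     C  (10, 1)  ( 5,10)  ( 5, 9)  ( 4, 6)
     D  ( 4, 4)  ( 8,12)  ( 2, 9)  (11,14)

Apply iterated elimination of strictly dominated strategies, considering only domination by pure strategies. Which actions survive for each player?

Survivors P1:{A,B,D} P2:{Q,S}

P2 drop P (Q beats it: A:8>7 B:9>7 C:10>1 D:12>4)
P1 drop C (B beats it: Q:6>5 R:7>5 S:11>4)
P2 drop R (Q beats it: A:8>1 B:9>6 D:12>9)
P1→{A,B,D} P2→{Q,S}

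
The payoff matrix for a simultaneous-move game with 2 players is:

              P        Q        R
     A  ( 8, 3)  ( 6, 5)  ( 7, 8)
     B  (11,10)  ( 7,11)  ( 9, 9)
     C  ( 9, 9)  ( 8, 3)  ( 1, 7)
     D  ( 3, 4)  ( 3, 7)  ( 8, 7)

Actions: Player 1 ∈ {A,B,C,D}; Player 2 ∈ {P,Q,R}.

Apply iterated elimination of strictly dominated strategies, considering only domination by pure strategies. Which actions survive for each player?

Remaining: P1:{B,C} P2:{P,Q}

P1 drop A (B beats it: P:11>8 Q:7>6 R:9>7)
P1 drop D (B beats it: P:11>3 Q:7>3 R:9>8)
P2 drop R (P beats it: B:10>9 C:9>7)
P1→{B,C} P2→{P,Q}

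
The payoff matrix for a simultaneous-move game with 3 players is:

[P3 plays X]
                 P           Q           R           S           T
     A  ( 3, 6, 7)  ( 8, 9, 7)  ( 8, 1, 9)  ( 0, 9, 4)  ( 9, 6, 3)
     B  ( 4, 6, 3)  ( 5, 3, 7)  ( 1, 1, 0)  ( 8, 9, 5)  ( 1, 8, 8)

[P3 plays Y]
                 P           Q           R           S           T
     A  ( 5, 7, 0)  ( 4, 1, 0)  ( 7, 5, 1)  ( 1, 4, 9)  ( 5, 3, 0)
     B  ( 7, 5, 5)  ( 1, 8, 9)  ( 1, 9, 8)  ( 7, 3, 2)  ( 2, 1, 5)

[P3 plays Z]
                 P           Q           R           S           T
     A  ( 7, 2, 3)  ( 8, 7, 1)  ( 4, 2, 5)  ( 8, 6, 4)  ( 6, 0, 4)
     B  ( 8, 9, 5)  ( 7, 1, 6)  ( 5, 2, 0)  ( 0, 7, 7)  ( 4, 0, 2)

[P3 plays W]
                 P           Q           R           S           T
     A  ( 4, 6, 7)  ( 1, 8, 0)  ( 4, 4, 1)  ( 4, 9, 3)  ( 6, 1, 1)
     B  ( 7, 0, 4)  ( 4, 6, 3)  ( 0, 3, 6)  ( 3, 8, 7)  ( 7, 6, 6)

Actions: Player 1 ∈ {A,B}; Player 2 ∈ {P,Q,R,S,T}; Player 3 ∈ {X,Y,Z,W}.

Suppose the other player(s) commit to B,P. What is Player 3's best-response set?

P3 best: {Y,Z}

u_3(X vs B,P) = 3
u_3(Y vs B,P) = 5
u_3(Z vs B,P) = 5
u_3(W vs B,P) = 4
max payoff 5 at {Y,Z}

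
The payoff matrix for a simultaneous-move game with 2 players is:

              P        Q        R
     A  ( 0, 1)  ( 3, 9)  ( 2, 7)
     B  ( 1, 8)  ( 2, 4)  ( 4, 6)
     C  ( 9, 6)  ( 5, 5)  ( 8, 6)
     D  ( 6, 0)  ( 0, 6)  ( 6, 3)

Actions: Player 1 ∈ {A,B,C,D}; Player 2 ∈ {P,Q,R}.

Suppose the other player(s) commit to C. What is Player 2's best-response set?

u_2(P vs C) = 6
u_2(Q vs C) = 5
u_2(R vs C) = 6
max payoff 6 at {P,R}

BR_2 = {P,R}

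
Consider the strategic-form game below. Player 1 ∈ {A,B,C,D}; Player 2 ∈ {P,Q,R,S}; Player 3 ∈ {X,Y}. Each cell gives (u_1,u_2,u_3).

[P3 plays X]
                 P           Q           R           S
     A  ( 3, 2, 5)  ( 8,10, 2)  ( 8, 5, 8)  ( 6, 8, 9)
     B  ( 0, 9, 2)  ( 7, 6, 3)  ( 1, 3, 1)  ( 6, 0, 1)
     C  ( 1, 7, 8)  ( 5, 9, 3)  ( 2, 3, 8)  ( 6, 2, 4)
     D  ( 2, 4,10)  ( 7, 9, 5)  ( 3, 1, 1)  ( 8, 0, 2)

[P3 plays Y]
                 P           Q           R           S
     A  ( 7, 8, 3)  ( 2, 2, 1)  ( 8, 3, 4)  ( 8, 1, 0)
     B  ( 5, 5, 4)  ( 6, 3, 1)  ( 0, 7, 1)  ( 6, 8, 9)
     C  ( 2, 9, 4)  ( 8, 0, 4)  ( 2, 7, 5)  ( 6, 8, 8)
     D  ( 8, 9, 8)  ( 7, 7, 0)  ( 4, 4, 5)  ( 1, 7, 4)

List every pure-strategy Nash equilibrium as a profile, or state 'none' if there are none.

(A,P,X): not NE [P2→Q gives 10>2]
(A,P,Y): not NE [P1→D gives 8>7; P3→X gives 5>3]
(A,Q,X): NE
(A,Q,Y): not NE [P1→C gives 8>2; P2→P gives 8>2; P3→X gives 2>1]
(A,R,X): not NE [P2→Q gives 10>5]
(A,R,Y): not NE [P2→P gives 8>3; P3→X gives 8>4]
(A,S,X): not NE [P1→D gives 8>6; P2→Q gives 10>8]
(A,S,Y): not NE [P2→P gives 8>1; P3→X gives 9>0]
(B,P,X): not NE [P1→A gives 3>0; P3→Y gives 4>2]
(B,P,Y): not NE [P1→D gives 8>5; P2→S gives 8>5]
(B,Q,X): not NE [P1→A gives 8>7; P2→P gives 9>6]
(B,Q,Y): not NE [P1→C gives 8>6; P2→S gives 8>3; P3→X gives 3>1]
(B,R,X): not NE [P1→A gives 8>1; P2→P gives 9>3]
(B,R,Y): not NE [P1→A gives 8>0; P2→S gives 8>7]
(B,S,X): not NE [P1→D gives 8>6; P2→P gives 9>0; P3→Y gives 9>1]
(B,S,Y): not NE [P1→A gives 8>6]
(C,P,X): not NE [P1→A gives 3>1; P2→Q gives 9>7]
(C,P,Y): not NE [P1→D gives 8>2; P3→X gives 8>4]
(C,Q,X): not NE [P1→A gives 8>5; P3→Y gives 4>3]
(C,Q,Y): not NE [P2→P gives 9>0]
(C,R,X): not NE [P1→A gives 8>2; P2→Q gives 9>3]
(C,R,Y): not NE [P1→A gives 8>2; P2→P gives 9>7; P3→X gives 8>5]
(C,S,X): not NE [P1→D gives 8>6; P2→Q gives 9>2; P3→Y gives 8>4]
(C,S,Y): not NE [P1→A gives 8>6; P2→P gives 9>8]
(D,P,X): not NE [P1→A gives 3>2; P2→Q gives 9>4]
(D,P,Y): not NE [P3→X gives 10>8]
(D,Q,X): not NE [P1→A gives 8>7]
(D,Q,Y): not NE [P1→C gives 8>7; P2→P gives 9>7; P3→X gives 5>0]
(D,R,X): not NE [P1→A gives 8>3; P2→Q gives 9>1; P3→Y gives 5>1]
(D,R,Y): not NE [P1→A gives 8>4; P2→P gives 9>4]
(D,S,X): not NE [P2→Q gives 9>0; P3→Y gives 4>2]
(D,S,Y): not NE [P1→A gives 8>1; P2→P gives 9>7]

Nash profiles: (A,Q,X)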